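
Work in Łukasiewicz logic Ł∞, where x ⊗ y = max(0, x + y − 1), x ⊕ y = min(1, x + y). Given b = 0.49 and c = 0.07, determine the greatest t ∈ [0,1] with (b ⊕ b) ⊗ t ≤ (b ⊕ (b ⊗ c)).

b ⊕ b = min(1, 0.49 + 0.49) = min(1, 0.98) = 0.98
So the left factor is b ⊕ b = 0.98.
b ⊗ c = max(0, 0.49 + 0.07 − 1) = max(0, -0.44) = 0.00
b ⊕ (b ⊗ c) = min(1, 0.49 + 0.00) = min(1, 0.49) = 0.49
So the right-hand bound is b ⊕ (b ⊗ c) = 0.49.
The residuum of the Łukasiewicz t-norm gives the supremum: min(1, 1 − 0.98 + 0.49).
1 − 0.98 + 0.49 = 0.51, so t = min(1, 0.51) = 0.51.
Check: 0.98 ⊗ 0.51 = max(0, 0.49) = 0.49 ≤ 0.49.

0.51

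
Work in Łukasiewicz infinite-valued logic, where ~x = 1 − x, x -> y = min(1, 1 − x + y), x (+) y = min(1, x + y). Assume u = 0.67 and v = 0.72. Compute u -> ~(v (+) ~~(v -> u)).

v -> u = min(1, 1 − 0.72 + 0.67) = min(1, 0.95) = 0.95
~(v -> u) = 1 − 0.95 = 0.05
~~(v -> u) = 1 − 0.05 = 0.95
v (+) ~~(v -> u) = min(1, 0.72 + 0.95) = min(1, 1.67) = 1.00
~(v (+) ~~(v -> u)) = 1 − 1.00 = 0.00
u -> ~(v (+) ~~(v -> u)) = min(1, 1 − 0.67 + 0.00) = min(1, 0.33) = 0.33

0.33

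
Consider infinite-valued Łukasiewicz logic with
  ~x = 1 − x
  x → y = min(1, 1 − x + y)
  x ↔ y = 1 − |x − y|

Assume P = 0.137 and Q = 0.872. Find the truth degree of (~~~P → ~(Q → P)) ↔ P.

~P = 1 − 0.137 = 0.863
~~P = 1 − 0.863 = 0.137
~~~P = 1 − 0.137 = 0.863
Q → P = min(1, 1 − 0.872 + 0.137) = min(1, 0.265) = 0.265
~(Q → P) = 1 − 0.265 = 0.735
~~~P → ~(Q → P) = min(1, 1 − 0.863 + 0.735) = min(1, 0.872) = 0.872
(~~~P → ~(Q → P)) ↔ P = 1 − |0.872 − 0.137| = 1 − 0.735 = 0.265

0.265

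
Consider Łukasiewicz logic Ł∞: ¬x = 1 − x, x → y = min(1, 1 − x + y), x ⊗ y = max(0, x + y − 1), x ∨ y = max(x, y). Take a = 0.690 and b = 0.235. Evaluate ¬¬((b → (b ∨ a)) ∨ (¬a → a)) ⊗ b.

0.235

b ∨ a = max(0.235, 0.690) = 0.690
b → (b ∨ a) = min(1, 1 − 0.235 + 0.690) = min(1, 1.455) = 1.000
¬a = 1 − 0.690 = 0.310
¬a → a = min(1, 1 − 0.310 + 0.690) = min(1, 1.380) = 1.000
(b → (b ∨ a)) ∨ (¬a → a) = max(1.000, 1.000) = 1.000
¬((b → (b ∨ a)) ∨ (¬a → a)) = 1 − 1.000 = 0.000
¬¬((b → (b ∨ a)) ∨ (¬a → a)) = 1 − 0.000 = 1.000
¬¬((b → (b ∨ a)) ∨ (¬a → a)) ⊗ b = max(0, 1.000 + 0.235 − 1) = max(0, 0.235) = 0.235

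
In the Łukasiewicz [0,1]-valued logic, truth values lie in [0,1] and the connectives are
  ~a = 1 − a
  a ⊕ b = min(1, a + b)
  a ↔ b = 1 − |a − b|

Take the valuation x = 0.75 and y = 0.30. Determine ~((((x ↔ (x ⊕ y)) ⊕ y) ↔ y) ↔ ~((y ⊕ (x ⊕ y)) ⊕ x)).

0.30

x ⊕ y = min(1, 0.75 + 0.30) = min(1, 1.05) = 1.00
x ↔ (x ⊕ y) = 1 − |0.75 − 1.00| = 1 − 0.25 = 0.75
(x ↔ (x ⊕ y)) ⊕ y = min(1, 0.75 + 0.30) = min(1, 1.05) = 1.00
((x ↔ (x ⊕ y)) ⊕ y) ↔ y = 1 − |1.00 − 0.30| = 1 − 0.70 = 0.30
y ⊕ (x ⊕ y) = min(1, 0.30 + 1.00) = min(1, 1.30) = 1.00
(y ⊕ (x ⊕ y)) ⊕ x = min(1, 1.00 + 0.75) = min(1, 1.75) = 1.00
~((y ⊕ (x ⊕ y)) ⊕ x) = 1 − 1.00 = 0.00
(((x ↔ (x ⊕ y)) ⊕ y) ↔ y) ↔ ~((y ⊕ (x ⊕ y)) ⊕ x) = 1 − |0.30 − 0.00| = 1 − 0.30 = 0.70
~((((x ↔ (x ⊕ y)) ⊕ y) ↔ y) ↔ ~((y ⊕ (x ⊕ y)) ⊕ x)) = 1 − 0.70 = 0.30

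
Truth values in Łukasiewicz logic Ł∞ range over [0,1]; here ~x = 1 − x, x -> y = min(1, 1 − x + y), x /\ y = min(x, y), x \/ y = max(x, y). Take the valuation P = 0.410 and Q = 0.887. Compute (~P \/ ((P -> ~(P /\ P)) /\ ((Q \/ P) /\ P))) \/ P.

0.590

~P = 1 − 0.410 = 0.590
P /\ P = min(0.410, 0.410) = 0.410
~(P /\ P) = 1 − 0.410 = 0.590
P -> ~(P /\ P) = min(1, 1 − 0.410 + 0.590) = min(1, 1.180) = 1.000
Q \/ P = max(0.887, 0.410) = 0.887
(Q \/ P) /\ P = min(0.887, 0.410) = 0.410
(P -> ~(P /\ P)) /\ ((Q \/ P) /\ P) = min(1.000, 0.410) = 0.410
~P \/ ((P -> ~(P /\ P)) /\ ((Q \/ P) /\ P)) = max(0.590, 0.410) = 0.590
(~P \/ ((P -> ~(P /\ P)) /\ ((Q \/ P) /\ P))) \/ P = max(0.590, 0.410) = 0.590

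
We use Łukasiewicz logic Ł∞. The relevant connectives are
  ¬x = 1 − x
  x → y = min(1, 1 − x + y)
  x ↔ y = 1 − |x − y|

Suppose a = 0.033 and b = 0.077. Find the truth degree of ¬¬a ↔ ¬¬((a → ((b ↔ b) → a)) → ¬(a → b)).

0.967

¬a = 1 − 0.033 = 0.967
¬¬a = 1 − 0.967 = 0.033
b ↔ b = 1 − |0.077 − 0.077| = 1 − 0.000 = 1.000
(b ↔ b) → a = min(1, 1 − 1.000 + 0.033) = min(1, 0.033) = 0.033
a → ((b ↔ b) → a) = min(1, 1 − 0.033 + 0.033) = min(1, 1.000) = 1.000
a → b = min(1, 1 − 0.033 + 0.077) = min(1, 1.044) = 1.000
¬(a → b) = 1 − 1.000 = 0.000
(a → ((b ↔ b) → a)) → ¬(a → b) = min(1, 1 − 1.000 + 0.000) = min(1, 0.000) = 0.000
¬((a → ((b ↔ b) → a)) → ¬(a → b)) = 1 − 0.000 = 1.000
¬¬((a → ((b ↔ b) → a)) → ¬(a → b)) = 1 − 1.000 = 0.000
¬¬a ↔ ¬¬((a → ((b ↔ b) → a)) → ¬(a → b)) = 1 − |0.033 − 0.000| = 1 − 0.033 = 0.967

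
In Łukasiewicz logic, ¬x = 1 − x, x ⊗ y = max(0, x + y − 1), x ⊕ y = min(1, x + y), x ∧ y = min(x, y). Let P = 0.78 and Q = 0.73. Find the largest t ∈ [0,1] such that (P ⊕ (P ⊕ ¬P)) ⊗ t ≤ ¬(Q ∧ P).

¬P = 1 − 0.78 = 0.22
P ⊕ ¬P = min(1, 0.78 + 0.22) = min(1, 1.00) = 1.00
P ⊕ (P ⊕ ¬P) = min(1, 0.78 + 1.00) = min(1, 1.78) = 1.00
So the left factor is P ⊕ (P ⊕ ¬P) = 1.00.
Q ∧ P = min(0.73, 0.78) = 0.73
¬(Q ∧ P) = 1 − 0.73 = 0.27
So the right-hand bound is ¬(Q ∧ P) = 0.27.
The residuum of the Łukasiewicz t-norm gives the supremum: min(1, 1 − 1.00 + 0.27).
1 − 1.00 + 0.27 = 0.27, so t = min(1, 0.27) = 0.27.
Check: 1.00 ⊗ 0.27 = max(0, 0.27) = 0.27 ≤ 0.27.

0.27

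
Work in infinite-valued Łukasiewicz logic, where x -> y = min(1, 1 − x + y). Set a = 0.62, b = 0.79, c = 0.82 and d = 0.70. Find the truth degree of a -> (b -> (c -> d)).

1.00

c -> d = min(1, 1 − 0.82 + 0.70) = min(1, 0.88) = 0.88
b -> (c -> d) = min(1, 1 − 0.79 + 0.88) = min(1, 1.09) = 1.00
a -> (b -> (c -> d)) = min(1, 1 − 0.62 + 1.00) = min(1, 1.38) = 1.00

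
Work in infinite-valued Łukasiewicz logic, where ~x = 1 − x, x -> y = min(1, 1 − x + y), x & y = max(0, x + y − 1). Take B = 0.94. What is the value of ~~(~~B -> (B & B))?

~B = 1 − 0.94 = 0.06
~~B = 1 − 0.06 = 0.94
B & B = max(0, 0.94 + 0.94 − 1) = max(0, 0.88) = 0.88
~~B -> (B & B) = min(1, 1 − 0.94 + 0.88) = min(1, 0.94) = 0.94
~(~~B -> (B & B)) = 1 − 0.94 = 0.06
~~(~~B -> (B & B)) = 1 − 0.06 = 0.94

0.94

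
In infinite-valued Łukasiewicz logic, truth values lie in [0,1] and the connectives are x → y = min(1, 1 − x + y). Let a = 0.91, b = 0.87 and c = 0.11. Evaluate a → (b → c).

b → c = min(1, 1 − 0.87 + 0.11) = min(1, 0.24) = 0.24
a → (b → c) = min(1, 1 − 0.91 + 0.24) = min(1, 0.33) = 0.33

0.33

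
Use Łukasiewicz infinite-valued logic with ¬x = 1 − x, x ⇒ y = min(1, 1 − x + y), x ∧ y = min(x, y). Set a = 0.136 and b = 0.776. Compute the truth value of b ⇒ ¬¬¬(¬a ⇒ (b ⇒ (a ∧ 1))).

¬a = 1 − 0.136 = 0.864
a ∧ 1 = min(0.136, 1.000) = 0.136
b ⇒ (a ∧ 1) = min(1, 1 − 0.776 + 0.136) = min(1, 0.360) = 0.360
¬a ⇒ (b ⇒ (a ∧ 1)) = min(1, 1 − 0.864 + 0.360) = min(1, 0.496) = 0.496
¬(¬a ⇒ (b ⇒ (a ∧ 1))) = 1 − 0.496 = 0.504
¬¬(¬a ⇒ (b ⇒ (a ∧ 1))) = 1 − 0.504 = 0.496
¬¬¬(¬a ⇒ (b ⇒ (a ∧ 1))) = 1 − 0.496 = 0.504
b ⇒ ¬¬¬(¬a ⇒ (b ⇒ (a ∧ 1))) = min(1, 1 − 0.776 + 0.504) = min(1, 0.728) = 0.728

0.728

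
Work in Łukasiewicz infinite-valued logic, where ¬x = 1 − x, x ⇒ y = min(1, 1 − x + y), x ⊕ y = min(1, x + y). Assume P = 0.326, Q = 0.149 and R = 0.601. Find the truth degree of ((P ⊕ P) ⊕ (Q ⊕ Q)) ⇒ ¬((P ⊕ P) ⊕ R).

P ⊕ P = min(1, 0.326 + 0.326) = min(1, 0.652) = 0.652
Q ⊕ Q = min(1, 0.149 + 0.149) = min(1, 0.298) = 0.298
(P ⊕ P) ⊕ (Q ⊕ Q) = min(1, 0.652 + 0.298) = min(1, 0.950) = 0.950
(P ⊕ P) ⊕ R = min(1, 0.652 + 0.601) = min(1, 1.253) = 1.000
¬((P ⊕ P) ⊕ R) = 1 − 1.000 = 0.000
((P ⊕ P) ⊕ (Q ⊕ Q)) ⇒ ¬((P ⊕ P) ⊕ R) = min(1, 1 − 0.950 + 0.000) = min(1, 0.050) = 0.050

0.050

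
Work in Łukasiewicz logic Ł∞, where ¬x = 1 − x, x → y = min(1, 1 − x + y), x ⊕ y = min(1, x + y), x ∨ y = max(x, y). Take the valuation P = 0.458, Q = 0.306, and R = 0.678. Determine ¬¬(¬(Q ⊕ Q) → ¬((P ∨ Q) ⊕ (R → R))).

Q ⊕ Q = min(1, 0.306 + 0.306) = min(1, 0.612) = 0.612
¬(Q ⊕ Q) = 1 − 0.612 = 0.388
P ∨ Q = max(0.458, 0.306) = 0.458
R → R = min(1, 1 − 0.678 + 0.678) = min(1, 1.000) = 1.000
(P ∨ Q) ⊕ (R → R) = min(1, 0.458 + 1.000) = min(1, 1.458) = 1.000
¬((P ∨ Q) ⊕ (R → R)) = 1 − 1.000 = 0.000
¬(Q ⊕ Q) → ¬((P ∨ Q) ⊕ (R → R)) = min(1, 1 − 0.388 + 0.000) = min(1, 0.612) = 0.612
¬(¬(Q ⊕ Q) → ¬((P ∨ Q) ⊕ (R → R))) = 1 − 0.612 = 0.388
¬¬(¬(Q ⊕ Q) → ¬((P ∨ Q) ⊕ (R → R))) = 1 − 0.388 = 0.612

0.612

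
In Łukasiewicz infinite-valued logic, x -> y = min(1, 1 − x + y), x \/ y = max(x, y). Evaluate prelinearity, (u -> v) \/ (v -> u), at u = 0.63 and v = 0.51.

u -> v = min(1, 1 − 0.63 + 0.51) = min(1, 0.88) = 0.88
v -> u = min(1, 1 − 0.51 + 0.63) = min(1, 1.12) = 1.00
(u -> v) \/ (v -> u) = max(0.88, 1.00) = 1.00
(As expected: a Ł∞-tautology — holds in every MV-chain.)

1.00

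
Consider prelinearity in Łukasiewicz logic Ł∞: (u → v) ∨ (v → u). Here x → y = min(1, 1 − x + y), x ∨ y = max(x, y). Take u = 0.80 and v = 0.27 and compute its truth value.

1.00

u → v = min(1, 1 − 0.80 + 0.27) = min(1, 0.47) = 0.47
v → u = min(1, 1 − 0.27 + 0.80) = min(1, 1.53) = 1.00
(u → v) ∨ (v → u) = max(0.47, 1.00) = 1.00
(As expected: a Ł∞-tautology — holds in every MV-chain.)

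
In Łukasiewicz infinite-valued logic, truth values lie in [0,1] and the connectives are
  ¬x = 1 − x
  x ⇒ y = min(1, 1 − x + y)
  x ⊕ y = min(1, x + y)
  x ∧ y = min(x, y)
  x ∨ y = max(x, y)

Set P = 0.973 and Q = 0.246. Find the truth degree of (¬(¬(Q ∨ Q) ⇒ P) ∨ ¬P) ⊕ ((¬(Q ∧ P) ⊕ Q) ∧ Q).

Q ∨ Q = max(0.246, 0.246) = 0.246
¬(Q ∨ Q) = 1 − 0.246 = 0.754
¬(Q ∨ Q) ⇒ P = min(1, 1 − 0.754 + 0.973) = min(1, 1.219) = 1.000
¬(¬(Q ∨ Q) ⇒ P) = 1 − 1.000 = 0.000
¬P = 1 − 0.973 = 0.027
¬(¬(Q ∨ Q) ⇒ P) ∨ ¬P = max(0.000, 0.027) = 0.027
Q ∧ P = min(0.246, 0.973) = 0.246
¬(Q ∧ P) = 1 − 0.246 = 0.754
¬(Q ∧ P) ⊕ Q = min(1, 0.754 + 0.246) = min(1, 1.000) = 1.000
(¬(Q ∧ P) ⊕ Q) ∧ Q = min(1.000, 0.246) = 0.246
(¬(¬(Q ∨ Q) ⇒ P) ∨ ¬P) ⊕ ((¬(Q ∧ P) ⊕ Q) ∧ Q) = min(1, 0.027 + 0.246) = min(1, 0.273) = 0.273

0.273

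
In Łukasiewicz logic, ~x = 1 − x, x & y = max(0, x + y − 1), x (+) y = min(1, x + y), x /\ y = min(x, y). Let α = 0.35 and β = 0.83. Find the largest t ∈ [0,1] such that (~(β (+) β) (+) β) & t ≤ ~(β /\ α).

0.82

β (+) β = min(1, 0.83 + 0.83) = min(1, 1.66) = 1.00
~(β (+) β) = 1 − 1.00 = 0.00
~(β (+) β) (+) β = min(1, 0.00 + 0.83) = min(1, 0.83) = 0.83
So the left factor is ~(β (+) β) (+) β = 0.83.
β /\ α = min(0.83, 0.35) = 0.35
~(β /\ α) = 1 − 0.35 = 0.65
So the right-hand bound is ~(β /\ α) = 0.65.
The residuum of the Łukasiewicz t-norm gives the supremum: min(1, 1 − 0.83 + 0.65).
1 − 0.83 + 0.65 = 0.82, so t = min(1, 0.82) = 0.82.
Check: 0.83 & 0.82 = max(0, 0.65) = 0.65 ≤ 0.65.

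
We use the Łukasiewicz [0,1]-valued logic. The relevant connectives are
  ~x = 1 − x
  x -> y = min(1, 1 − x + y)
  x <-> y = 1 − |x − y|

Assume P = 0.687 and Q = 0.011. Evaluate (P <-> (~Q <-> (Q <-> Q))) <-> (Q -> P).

~Q = 1 − 0.011 = 0.989
Q <-> Q = 1 − |0.011 − 0.011| = 1 − 0.000 = 1.000
~Q <-> (Q <-> Q) = 1 − |0.989 − 1.000| = 1 − 0.011 = 0.989
P <-> (~Q <-> (Q <-> Q)) = 1 − |0.687 − 0.989| = 1 − 0.302 = 0.698
Q -> P = min(1, 1 − 0.011 + 0.687) = min(1, 1.676) = 1.000
(P <-> (~Q <-> (Q <-> Q))) <-> (Q -> P) = 1 − |0.698 − 1.000| = 1 − 0.302 = 0.698

0.698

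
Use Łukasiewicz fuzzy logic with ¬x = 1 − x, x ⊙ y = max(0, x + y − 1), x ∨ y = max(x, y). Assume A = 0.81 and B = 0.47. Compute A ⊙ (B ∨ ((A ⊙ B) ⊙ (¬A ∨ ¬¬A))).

0.28

A ⊙ B = max(0, 0.81 + 0.47 − 1) = max(0, 0.28) = 0.28
¬A = 1 − 0.81 = 0.19
¬¬A = 1 − 0.19 = 0.81
¬A ∨ ¬¬A = max(0.19, 0.81) = 0.81
(A ⊙ B) ⊙ (¬A ∨ ¬¬A) = max(0, 0.28 + 0.81 − 1) = max(0, 0.09) = 0.09
B ∨ ((A ⊙ B) ⊙ (¬A ∨ ¬¬A)) = max(0.47, 0.09) = 0.47
A ⊙ (B ∨ ((A ⊙ B) ⊙ (¬A ∨ ¬¬A))) = max(0, 0.81 + 0.47 − 1) = max(0, 0.28) = 0.28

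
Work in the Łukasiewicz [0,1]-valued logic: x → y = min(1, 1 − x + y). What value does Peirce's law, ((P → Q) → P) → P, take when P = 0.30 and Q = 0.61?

P → Q = min(1, 1 − 0.30 + 0.61) = min(1, 1.31) = 1.00
(P → Q) → P = min(1, 1 − 1.00 + 0.30) = min(1, 0.30) = 0.30
((P → Q) → P) → P = min(1, 1 − 0.30 + 0.30) = min(1, 1.00) = 1.00

1.00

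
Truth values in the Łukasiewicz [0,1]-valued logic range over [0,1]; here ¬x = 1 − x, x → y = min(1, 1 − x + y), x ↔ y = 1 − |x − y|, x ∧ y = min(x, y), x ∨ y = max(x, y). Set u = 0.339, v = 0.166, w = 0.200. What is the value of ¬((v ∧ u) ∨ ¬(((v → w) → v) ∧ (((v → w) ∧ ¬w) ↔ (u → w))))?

0.166

v ∧ u = min(0.166, 0.339) = 0.166
v → w = min(1, 1 − 0.166 + 0.200) = min(1, 1.034) = 1.000
(v → w) → v = min(1, 1 − 1.000 + 0.166) = min(1, 0.166) = 0.166
¬w = 1 − 0.200 = 0.800
(v → w) ∧ ¬w = min(1.000, 0.800) = 0.800
u → w = min(1, 1 − 0.339 + 0.200) = min(1, 0.861) = 0.861
((v → w) ∧ ¬w) ↔ (u → w) = 1 − |0.800 − 0.861| = 1 − 0.061 = 0.939
((v → w) → v) ∧ (((v → w) ∧ ¬w) ↔ (u → w)) = min(0.166, 0.939) = 0.166
¬(((v → w) → v) ∧ (((v → w) ∧ ¬w) ↔ (u → w))) = 1 − 0.166 = 0.834
(v ∧ u) ∨ ¬(((v → w) → v) ∧ (((v → w) ∧ ¬w) ↔ (u → w))) = max(0.166, 0.834) = 0.834
¬((v ∧ u) ∨ ¬(((v → w) → v) ∧ (((v → w) ∧ ¬w) ↔ (u → w)))) = 1 − 0.834 = 0.166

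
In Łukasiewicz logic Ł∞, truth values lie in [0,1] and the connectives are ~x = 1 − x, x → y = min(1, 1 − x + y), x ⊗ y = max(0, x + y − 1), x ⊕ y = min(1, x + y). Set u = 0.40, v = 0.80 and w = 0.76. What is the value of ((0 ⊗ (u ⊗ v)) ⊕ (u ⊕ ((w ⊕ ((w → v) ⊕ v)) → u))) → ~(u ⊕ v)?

u ⊗ v = max(0, 0.40 + 0.80 − 1) = max(0, 0.20) = 0.20
0 ⊗ (u ⊗ v) = max(0, 0.00 + 0.20 − 1) = max(0, -0.80) = 0.00
w → v = min(1, 1 − 0.76 + 0.80) = min(1, 1.04) = 1.00
(w → v) ⊕ v = min(1, 1.00 + 0.80) = min(1, 1.80) = 1.00
w ⊕ ((w → v) ⊕ v) = min(1, 0.76 + 1.00) = min(1, 1.76) = 1.00
(w ⊕ ((w → v) ⊕ v)) → u = min(1, 1 − 1.00 + 0.40) = min(1, 0.40) = 0.40
u ⊕ ((w ⊕ ((w → v) ⊕ v)) → u) = min(1, 0.40 + 0.40) = min(1, 0.80) = 0.80
(0 ⊗ (u ⊗ v)) ⊕ (u ⊕ ((w ⊕ ((w → v) ⊕ v)) → u)) = min(1, 0.00 + 0.80) = min(1, 0.80) = 0.80
u ⊕ v = min(1, 0.40 + 0.80) = min(1, 1.20) = 1.00
~(u ⊕ v) = 1 − 1.00 = 0.00
((0 ⊗ (u ⊗ v)) ⊕ (u ⊕ ((w ⊕ ((w → v) ⊕ v)) → u))) → ~(u ⊕ v) = min(1, 1 − 0.80 + 0.00) = min(1, 0.20) = 0.20

0.20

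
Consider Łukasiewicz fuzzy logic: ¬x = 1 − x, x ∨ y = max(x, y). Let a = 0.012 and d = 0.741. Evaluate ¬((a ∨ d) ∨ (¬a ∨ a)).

0.012

a ∨ d = max(0.012, 0.741) = 0.741
¬a = 1 − 0.012 = 0.988
¬a ∨ a = max(0.988, 0.012) = 0.988
(a ∨ d) ∨ (¬a ∨ a) = max(0.741, 0.988) = 0.988
¬((a ∨ d) ∨ (¬a ∨ a)) = 1 − 0.988 = 0.012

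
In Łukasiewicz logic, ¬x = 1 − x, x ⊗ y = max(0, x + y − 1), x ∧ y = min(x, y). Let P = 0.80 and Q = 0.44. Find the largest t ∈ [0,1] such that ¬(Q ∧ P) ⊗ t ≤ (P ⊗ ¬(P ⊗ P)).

Q ∧ P = min(0.44, 0.80) = 0.44
¬(Q ∧ P) = 1 − 0.44 = 0.56
So the left factor is ¬(Q ∧ P) = 0.56.
P ⊗ P = max(0, 0.80 + 0.80 − 1) = max(0, 0.60) = 0.60
¬(P ⊗ P) = 1 − 0.60 = 0.40
P ⊗ ¬(P ⊗ P) = max(0, 0.80 + 0.40 − 1) = max(0, 0.20) = 0.20
So the right-hand bound is P ⊗ ¬(P ⊗ P) = 0.20.
The residuum of the Łukasiewicz t-norm gives the supremum: min(1, 1 − 0.56 + 0.20).
1 − 0.56 + 0.20 = 0.64, so t = min(1, 0.64) = 0.64.
Check: 0.56 ⊗ 0.64 = max(0, 0.20) = 0.20 ≤ 0.20.

0.64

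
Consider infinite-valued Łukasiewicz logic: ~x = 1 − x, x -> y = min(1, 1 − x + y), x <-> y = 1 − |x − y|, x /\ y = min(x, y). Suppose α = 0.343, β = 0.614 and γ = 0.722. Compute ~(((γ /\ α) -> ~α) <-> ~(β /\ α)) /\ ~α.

γ /\ α = min(0.722, 0.343) = 0.343
~α = 1 − 0.343 = 0.657
(γ /\ α) -> ~α = min(1, 1 − 0.343 + 0.657) = min(1, 1.314) = 1.000
β /\ α = min(0.614, 0.343) = 0.343
~(β /\ α) = 1 − 0.343 = 0.657
((γ /\ α) -> ~α) <-> ~(β /\ α) = 1 − |1.000 − 0.657| = 1 − 0.343 = 0.657
~(((γ /\ α) -> ~α) <-> ~(β /\ α)) = 1 − 0.657 = 0.343
~(((γ /\ α) -> ~α) <-> ~(β /\ α)) /\ ~α = min(0.343, 0.657) = 0.343

0.343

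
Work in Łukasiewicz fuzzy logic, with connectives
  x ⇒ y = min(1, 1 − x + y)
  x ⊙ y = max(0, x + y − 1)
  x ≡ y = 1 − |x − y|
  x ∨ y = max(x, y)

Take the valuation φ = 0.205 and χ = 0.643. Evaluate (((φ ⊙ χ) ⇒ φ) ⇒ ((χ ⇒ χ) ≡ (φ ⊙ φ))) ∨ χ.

0.643

φ ⊙ χ = max(0, 0.205 + 0.643 − 1) = max(0, -0.152) = 0.000
(φ ⊙ χ) ⇒ φ = min(1, 1 − 0.000 + 0.205) = min(1, 1.205) = 1.000
χ ⇒ χ = min(1, 1 − 0.643 + 0.643) = min(1, 1.000) = 1.000
φ ⊙ φ = max(0, 0.205 + 0.205 − 1) = max(0, -0.590) = 0.000
(χ ⇒ χ) ≡ (φ ⊙ φ) = 1 − |1.000 − 0.000| = 1 − 1.000 = 0.000
((φ ⊙ χ) ⇒ φ) ⇒ ((χ ⇒ χ) ≡ (φ ⊙ φ)) = min(1, 1 − 1.000 + 0.000) = min(1, 0.000) = 0.000
(((φ ⊙ χ) ⇒ φ) ⇒ ((χ ⇒ χ) ≡ (φ ⊙ φ))) ∨ χ = max(0.000, 0.643) = 0.643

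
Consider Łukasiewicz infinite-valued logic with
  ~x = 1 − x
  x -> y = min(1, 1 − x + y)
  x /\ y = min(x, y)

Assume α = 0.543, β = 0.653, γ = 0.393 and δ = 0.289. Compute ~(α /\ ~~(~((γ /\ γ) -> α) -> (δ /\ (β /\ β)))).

0.457

γ /\ γ = min(0.393, 0.393) = 0.393
(γ /\ γ) -> α = min(1, 1 − 0.393 + 0.543) = min(1, 1.150) = 1.000
~((γ /\ γ) -> α) = 1 − 1.000 = 0.000
β /\ β = min(0.653, 0.653) = 0.653
δ /\ (β /\ β) = min(0.289, 0.653) = 0.289
~((γ /\ γ) -> α) -> (δ /\ (β /\ β)) = min(1, 1 − 0.000 + 0.289) = min(1, 1.289) = 1.000
~(~((γ /\ γ) -> α) -> (δ /\ (β /\ β))) = 1 − 1.000 = 0.000
~~(~((γ /\ γ) -> α) -> (δ /\ (β /\ β))) = 1 − 0.000 = 1.000
α /\ ~~(~((γ /\ γ) -> α) -> (δ /\ (β /\ β))) = min(0.543, 1.000) = 0.543
~(α /\ ~~(~((γ /\ γ) -> α) -> (δ /\ (β /\ β)))) = 1 − 0.543 = 0.457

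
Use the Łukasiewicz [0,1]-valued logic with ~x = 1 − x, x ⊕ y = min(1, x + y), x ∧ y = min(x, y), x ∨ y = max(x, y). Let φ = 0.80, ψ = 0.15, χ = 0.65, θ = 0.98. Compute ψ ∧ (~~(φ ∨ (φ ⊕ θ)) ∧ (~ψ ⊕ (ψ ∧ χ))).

0.15

φ ⊕ θ = min(1, 0.80 + 0.98) = min(1, 1.78) = 1.00
φ ∨ (φ ⊕ θ) = max(0.80, 1.00) = 1.00
~(φ ∨ (φ ⊕ θ)) = 1 − 1.00 = 0.00
~~(φ ∨ (φ ⊕ θ)) = 1 − 0.00 = 1.00
~ψ = 1 − 0.15 = 0.85
ψ ∧ χ = min(0.15, 0.65) = 0.15
~ψ ⊕ (ψ ∧ χ) = min(1, 0.85 + 0.15) = min(1, 1.00) = 1.00
~~(φ ∨ (φ ⊕ θ)) ∧ (~ψ ⊕ (ψ ∧ χ)) = min(1.00, 1.00) = 1.00
ψ ∧ (~~(φ ∨ (φ ⊕ θ)) ∧ (~ψ ⊕ (ψ ∧ χ))) = min(0.15, 1.00) = 0.15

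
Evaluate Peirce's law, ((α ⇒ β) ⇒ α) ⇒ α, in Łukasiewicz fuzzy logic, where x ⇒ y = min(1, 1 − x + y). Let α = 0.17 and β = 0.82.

1.00

α ⇒ β = min(1, 1 − 0.17 + 0.82) = min(1, 1.65) = 1.00
(α ⇒ β) ⇒ α = min(1, 1 − 1.00 + 0.17) = min(1, 0.17) = 0.17
((α ⇒ β) ⇒ α) ⇒ α = min(1, 1 − 0.17 + 0.17) = min(1, 1.00) = 1.00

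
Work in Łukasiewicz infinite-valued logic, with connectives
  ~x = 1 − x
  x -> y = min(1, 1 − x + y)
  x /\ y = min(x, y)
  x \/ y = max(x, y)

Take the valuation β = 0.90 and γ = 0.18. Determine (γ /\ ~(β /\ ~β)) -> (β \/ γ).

1.00

~β = 1 − 0.90 = 0.10
β /\ ~β = min(0.90, 0.10) = 0.10
~(β /\ ~β) = 1 − 0.10 = 0.90
γ /\ ~(β /\ ~β) = min(0.18, 0.90) = 0.18
β \/ γ = max(0.90, 0.18) = 0.90
(γ /\ ~(β /\ ~β)) -> (β \/ γ) = min(1, 1 − 0.18 + 0.90) = min(1, 1.72) = 1.00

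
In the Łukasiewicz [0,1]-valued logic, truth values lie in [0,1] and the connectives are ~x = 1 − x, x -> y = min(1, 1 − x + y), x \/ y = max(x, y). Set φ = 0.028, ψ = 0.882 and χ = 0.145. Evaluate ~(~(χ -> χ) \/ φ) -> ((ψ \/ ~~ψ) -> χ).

χ -> χ = min(1, 1 − 0.145 + 0.145) = min(1, 1.000) = 1.000
~(χ -> χ) = 1 − 1.000 = 0.000
~(χ -> χ) \/ φ = max(0.000, 0.028) = 0.028
~(~(χ -> χ) \/ φ) = 1 − 0.028 = 0.972
~ψ = 1 − 0.882 = 0.118
~~ψ = 1 − 0.118 = 0.882
ψ \/ ~~ψ = max(0.882, 0.882) = 0.882
(ψ \/ ~~ψ) -> χ = min(1, 1 − 0.882 + 0.145) = min(1, 0.263) = 0.263
~(~(χ -> χ) \/ φ) -> ((ψ \/ ~~ψ) -> χ) = min(1, 1 − 0.972 + 0.263) = min(1, 0.291) = 0.291

0.291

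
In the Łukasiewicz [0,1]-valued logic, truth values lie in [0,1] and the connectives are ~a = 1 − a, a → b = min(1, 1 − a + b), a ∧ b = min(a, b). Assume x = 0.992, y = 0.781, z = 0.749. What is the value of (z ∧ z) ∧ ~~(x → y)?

0.749

z ∧ z = min(0.749, 0.749) = 0.749
x → y = min(1, 1 − 0.992 + 0.781) = min(1, 0.789) = 0.789
~(x → y) = 1 − 0.789 = 0.211
~~(x → y) = 1 − 0.211 = 0.789
(z ∧ z) ∧ ~~(x → y) = min(0.749, 0.789) = 0.749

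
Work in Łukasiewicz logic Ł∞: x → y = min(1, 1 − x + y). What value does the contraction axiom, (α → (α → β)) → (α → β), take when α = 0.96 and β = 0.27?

0.96

α → β = min(1, 1 − 0.96 + 0.27) = min(1, 0.31) = 0.31
α → (α → β) = min(1, 1 − 0.96 + 0.31) = min(1, 0.35) = 0.35
(α → (α → β)) → (α → β) = min(1, 1 − 0.35 + 0.31) = min(1, 0.96) = 0.96
(The value 0.96 < 1 shows this instance is not satisfied; fails in Ł∞ (the t-norm is not idempotent).)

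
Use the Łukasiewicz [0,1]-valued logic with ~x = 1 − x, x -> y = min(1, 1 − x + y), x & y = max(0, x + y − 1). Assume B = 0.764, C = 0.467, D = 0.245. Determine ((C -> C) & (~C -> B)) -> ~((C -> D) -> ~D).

C -> C = min(1, 1 − 0.467 + 0.467) = min(1, 1.000) = 1.000
~C = 1 − 0.467 = 0.533
~C -> B = min(1, 1 − 0.533 + 0.764) = min(1, 1.231) = 1.000
(C -> C) & (~C -> B) = max(0, 1.000 + 1.000 − 1) = max(0, 1.000) = 1.000
C -> D = min(1, 1 − 0.467 + 0.245) = min(1, 0.778) = 0.778
~D = 1 − 0.245 = 0.755
(C -> D) -> ~D = min(1, 1 − 0.778 + 0.755) = min(1, 0.977) = 0.977
~((C -> D) -> ~D) = 1 − 0.977 = 0.023
((C -> C) & (~C -> B)) -> ~((C -> D) -> ~D) = min(1, 1 − 1.000 + 0.023) = min(1, 0.023) = 0.023

0.023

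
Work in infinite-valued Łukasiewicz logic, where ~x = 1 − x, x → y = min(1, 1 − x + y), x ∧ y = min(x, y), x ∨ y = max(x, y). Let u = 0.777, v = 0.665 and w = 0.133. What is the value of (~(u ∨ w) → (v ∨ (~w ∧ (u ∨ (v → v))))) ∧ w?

0.133

u ∨ w = max(0.777, 0.133) = 0.777
~(u ∨ w) = 1 − 0.777 = 0.223
~w = 1 − 0.133 = 0.867
v → v = min(1, 1 − 0.665 + 0.665) = min(1, 1.000) = 1.000
u ∨ (v → v) = max(0.777, 1.000) = 1.000
~w ∧ (u ∨ (v → v)) = min(0.867, 1.000) = 0.867
v ∨ (~w ∧ (u ∨ (v → v))) = max(0.665, 0.867) = 0.867
~(u ∨ w) → (v ∨ (~w ∧ (u ∨ (v → v)))) = min(1, 1 − 0.223 + 0.867) = min(1, 1.644) = 1.000
(~(u ∨ w) → (v ∨ (~w ∧ (u ∨ (v → v))))) ∧ w = min(1.000, 0.133) = 0.133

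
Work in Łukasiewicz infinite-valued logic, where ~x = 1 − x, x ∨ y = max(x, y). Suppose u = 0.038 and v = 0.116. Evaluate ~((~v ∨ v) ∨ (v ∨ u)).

0.116

~v = 1 − 0.116 = 0.884
~v ∨ v = max(0.884, 0.116) = 0.884
v ∨ u = max(0.116, 0.038) = 0.116
(~v ∨ v) ∨ (v ∨ u) = max(0.884, 0.116) = 0.884
~((~v ∨ v) ∨ (v ∨ u)) = 1 − 0.884 = 0.116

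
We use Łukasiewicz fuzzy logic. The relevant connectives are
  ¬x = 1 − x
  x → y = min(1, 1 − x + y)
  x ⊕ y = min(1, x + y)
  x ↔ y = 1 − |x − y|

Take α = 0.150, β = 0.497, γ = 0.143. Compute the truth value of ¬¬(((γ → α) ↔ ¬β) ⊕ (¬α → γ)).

0.796

γ → α = min(1, 1 − 0.143 + 0.150) = min(1, 1.007) = 1.000
¬β = 1 − 0.497 = 0.503
(γ → α) ↔ ¬β = 1 − |1.000 − 0.503| = 1 − 0.497 = 0.503
¬α = 1 − 0.150 = 0.850
¬α → γ = min(1, 1 − 0.850 + 0.143) = min(1, 0.293) = 0.293
((γ → α) ↔ ¬β) ⊕ (¬α → γ) = min(1, 0.503 + 0.293) = min(1, 0.796) = 0.796
¬(((γ → α) ↔ ¬β) ⊕ (¬α → γ)) = 1 − 0.796 = 0.204
¬¬(((γ → α) ↔ ¬β) ⊕ (¬α → γ)) = 1 − 0.204 = 0.796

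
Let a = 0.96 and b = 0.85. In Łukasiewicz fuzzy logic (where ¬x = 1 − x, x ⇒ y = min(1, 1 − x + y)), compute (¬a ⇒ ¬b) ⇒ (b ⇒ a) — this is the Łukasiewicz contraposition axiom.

¬a = 1 − 0.96 = 0.04
¬b = 1 − 0.85 = 0.15
¬a ⇒ ¬b = min(1, 1 − 0.04 + 0.15) = min(1, 1.11) = 1.00
b ⇒ a = min(1, 1 − 0.85 + 0.96) = min(1, 1.11) = 1.00
(¬a ⇒ ¬b) ⇒ (b ⇒ a) = min(1, 1 − 1.00 + 1.00) = min(1, 1.00) = 1.00
(As expected: an axiom of Ł∞, always 1.)

1.00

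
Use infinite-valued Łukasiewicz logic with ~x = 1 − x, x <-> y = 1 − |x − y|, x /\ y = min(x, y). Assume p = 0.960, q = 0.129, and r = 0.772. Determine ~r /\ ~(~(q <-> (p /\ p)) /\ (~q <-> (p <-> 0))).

~r = 1 − 0.772 = 0.228
p /\ p = min(0.960, 0.960) = 0.960
q <-> (p /\ p) = 1 − |0.129 − 0.960| = 1 − 0.831 = 0.169
~(q <-> (p /\ p)) = 1 − 0.169 = 0.831
~q = 1 − 0.129 = 0.871
p <-> 0 = 1 − |0.960 − 0.000| = 1 − 0.960 = 0.040
~q <-> (p <-> 0) = 1 − |0.871 − 0.040| = 1 − 0.831 = 0.169
~(q <-> (p /\ p)) /\ (~q <-> (p <-> 0)) = min(0.831, 0.169) = 0.169
~(~(q <-> (p /\ p)) /\ (~q <-> (p <-> 0))) = 1 − 0.169 = 0.831
~r /\ ~(~(q <-> (p /\ p)) /\ (~q <-> (p <-> 0))) = min(0.228, 0.831) = 0.228

0.228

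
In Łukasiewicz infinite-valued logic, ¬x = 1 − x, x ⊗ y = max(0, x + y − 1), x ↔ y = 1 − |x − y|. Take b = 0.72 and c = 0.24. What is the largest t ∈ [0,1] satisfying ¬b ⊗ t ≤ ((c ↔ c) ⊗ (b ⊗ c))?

0.72

¬b = 1 − 0.72 = 0.28
So the left factor is ¬b = 0.28.
c ↔ c = 1 − |0.24 − 0.24| = 1 − 0.00 = 1.00
b ⊗ c = max(0, 0.72 + 0.24 − 1) = max(0, -0.04) = 0.00
(c ↔ c) ⊗ (b ⊗ c) = max(0, 1.00 + 0.00 − 1) = max(0, 0.00) = 0.00
So the right-hand bound is (c ↔ c) ⊗ (b ⊗ c) = 0.00.
The residuum of the Łukasiewicz t-norm gives the supremum: min(1, 1 − 0.28 + 0.00).
1 − 0.28 + 0.00 = 0.72, so t = min(1, 0.72) = 0.72.
Check: 0.28 ⊗ 0.72 = max(0, 0.00) = 0.00 ≤ 0.00.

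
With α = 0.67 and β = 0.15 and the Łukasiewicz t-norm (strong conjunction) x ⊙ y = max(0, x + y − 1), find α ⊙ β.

α ⊙ β = max(0, 0.67 + 0.15 − 1) = max(0, -0.18) = 0.00
For comparison, the Gödel (minimum) t-norm min(x, y) would give 0.15.

0.00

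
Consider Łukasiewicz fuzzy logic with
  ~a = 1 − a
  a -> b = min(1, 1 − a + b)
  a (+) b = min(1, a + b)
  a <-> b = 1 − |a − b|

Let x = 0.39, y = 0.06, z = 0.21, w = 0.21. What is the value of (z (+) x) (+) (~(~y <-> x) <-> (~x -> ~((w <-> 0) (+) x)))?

1.00

z (+) x = min(1, 0.21 + 0.39) = min(1, 0.60) = 0.60
~y = 1 − 0.06 = 0.94
~y <-> x = 1 − |0.94 − 0.39| = 1 − 0.55 = 0.45
~(~y <-> x) = 1 − 0.45 = 0.55
~x = 1 − 0.39 = 0.61
w <-> 0 = 1 − |0.21 − 0.00| = 1 − 0.21 = 0.79
(w <-> 0) (+) x = min(1, 0.79 + 0.39) = min(1, 1.18) = 1.00
~((w <-> 0) (+) x) = 1 − 1.00 = 0.00
~x -> ~((w <-> 0) (+) x) = min(1, 1 − 0.61 + 0.00) = min(1, 0.39) = 0.39
~(~y <-> x) <-> (~x -> ~((w <-> 0) (+) x)) = 1 − |0.55 − 0.39| = 1 − 0.16 = 0.84
(z (+) x) (+) (~(~y <-> x) <-> (~x -> ~((w <-> 0) (+) x))) = min(1, 0.60 + 0.84) = min(1, 1.44) = 1.00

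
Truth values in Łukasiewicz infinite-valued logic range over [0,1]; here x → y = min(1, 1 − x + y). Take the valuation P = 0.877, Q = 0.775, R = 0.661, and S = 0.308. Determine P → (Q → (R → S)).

0.995

R → S = min(1, 1 − 0.661 + 0.308) = min(1, 0.647) = 0.647
Q → (R → S) = min(1, 1 − 0.775 + 0.647) = min(1, 0.872) = 0.872
P → (Q → (R → S)) = min(1, 1 − 0.877 + 0.872) = min(1, 0.995) = 0.995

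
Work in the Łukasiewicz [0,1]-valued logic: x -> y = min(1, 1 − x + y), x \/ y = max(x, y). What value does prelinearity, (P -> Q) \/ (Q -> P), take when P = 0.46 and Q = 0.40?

P -> Q = min(1, 1 − 0.46 + 0.40) = min(1, 0.94) = 0.94
Q -> P = min(1, 1 − 0.40 + 0.46) = min(1, 1.06) = 1.00
(P -> Q) \/ (Q -> P) = max(0.94, 1.00) = 1.00
(As expected: a Ł∞-tautology — holds in every MV-chain.)

1.00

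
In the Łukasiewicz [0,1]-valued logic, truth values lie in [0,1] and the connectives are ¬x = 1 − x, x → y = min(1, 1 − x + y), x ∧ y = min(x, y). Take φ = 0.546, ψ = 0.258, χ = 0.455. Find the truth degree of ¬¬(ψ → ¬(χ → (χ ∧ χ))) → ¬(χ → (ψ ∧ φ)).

χ ∧ χ = min(0.455, 0.455) = 0.455
χ → (χ ∧ χ) = min(1, 1 − 0.455 + 0.455) = min(1, 1.000) = 1.000
¬(χ → (χ ∧ χ)) = 1 − 1.000 = 0.000
ψ → ¬(χ → (χ ∧ χ)) = min(1, 1 − 0.258 + 0.000) = min(1, 0.742) = 0.742
¬(ψ → ¬(χ → (χ ∧ χ))) = 1 − 0.742 = 0.258
¬¬(ψ → ¬(χ → (χ ∧ χ))) = 1 − 0.258 = 0.742
ψ ∧ φ = min(0.258, 0.546) = 0.258
χ → (ψ ∧ φ) = min(1, 1 − 0.455 + 0.258) = min(1, 0.803) = 0.803
¬(χ → (ψ ∧ φ)) = 1 − 0.803 = 0.197
¬¬(ψ → ¬(χ → (χ ∧ χ))) → ¬(χ → (ψ ∧ φ)) = min(1, 1 − 0.742 + 0.197) = min(1, 0.455) = 0.455

0.455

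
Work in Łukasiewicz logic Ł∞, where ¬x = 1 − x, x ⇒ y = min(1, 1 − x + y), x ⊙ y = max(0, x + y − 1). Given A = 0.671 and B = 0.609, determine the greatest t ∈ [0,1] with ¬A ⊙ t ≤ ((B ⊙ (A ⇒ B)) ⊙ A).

0.889

¬A = 1 − 0.671 = 0.329
So the left factor is ¬A = 0.329.
A ⇒ B = min(1, 1 − 0.671 + 0.609) = min(1, 0.938) = 0.938
B ⊙ (A ⇒ B) = max(0, 0.609 + 0.938 − 1) = max(0, 0.547) = 0.547
(B ⊙ (A ⇒ B)) ⊙ A = max(0, 0.547 + 0.671 − 1) = max(0, 0.218) = 0.218
So the right-hand bound is (B ⊙ (A ⇒ B)) ⊙ A = 0.218.
The residuum of the Łukasiewicz t-norm gives the supremum: min(1, 1 − 0.329 + 0.218).
1 − 0.329 + 0.218 = 0.889, so t = min(1, 0.889) = 0.889.
Check: 0.329 ⊙ 0.889 = max(0, 0.218) = 0.218 ≤ 0.218.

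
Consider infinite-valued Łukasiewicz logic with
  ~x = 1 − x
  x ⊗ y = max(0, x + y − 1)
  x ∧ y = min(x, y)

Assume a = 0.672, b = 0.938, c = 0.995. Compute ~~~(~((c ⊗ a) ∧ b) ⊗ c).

c ⊗ a = max(0, 0.995 + 0.672 − 1) = max(0, 0.667) = 0.667
(c ⊗ a) ∧ b = min(0.667, 0.938) = 0.667
~((c ⊗ a) ∧ b) = 1 − 0.667 = 0.333
~((c ⊗ a) ∧ b) ⊗ c = max(0, 0.333 + 0.995 − 1) = max(0, 0.328) = 0.328
~(~((c ⊗ a) ∧ b) ⊗ c) = 1 − 0.328 = 0.672
~~(~((c ⊗ a) ∧ b) ⊗ c) = 1 − 0.672 = 0.328
~~~(~((c ⊗ a) ∧ b) ⊗ c) = 1 − 0.328 = 0.672

0.672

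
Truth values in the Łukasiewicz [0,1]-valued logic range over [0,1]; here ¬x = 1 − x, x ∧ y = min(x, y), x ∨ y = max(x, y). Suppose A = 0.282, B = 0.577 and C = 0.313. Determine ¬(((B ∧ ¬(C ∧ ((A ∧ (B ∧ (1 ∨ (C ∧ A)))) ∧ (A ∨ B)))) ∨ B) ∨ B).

0.423

C ∧ A = min(0.313, 0.282) = 0.282
1 ∨ (C ∧ A) = max(1.000, 0.282) = 1.000
B ∧ (1 ∨ (C ∧ A)) = min(0.577, 1.000) = 0.577
A ∧ (B ∧ (1 ∨ (C ∧ A))) = min(0.282, 0.577) = 0.282
A ∨ B = max(0.282, 0.577) = 0.577
(A ∧ (B ∧ (1 ∨ (C ∧ A)))) ∧ (A ∨ B) = min(0.282, 0.577) = 0.282
C ∧ ((A ∧ (B ∧ (1 ∨ (C ∧ A)))) ∧ (A ∨ B)) = min(0.313, 0.282) = 0.282
¬(C ∧ ((A ∧ (B ∧ (1 ∨ (C ∧ A)))) ∧ (A ∨ B))) = 1 − 0.282 = 0.718
B ∧ ¬(C ∧ ((A ∧ (B ∧ (1 ∨ (C ∧ A)))) ∧ (A ∨ B))) = min(0.577, 0.718) = 0.577
(B ∧ ¬(C ∧ ((A ∧ (B ∧ (1 ∨ (C ∧ A)))) ∧ (A ∨ B)))) ∨ B = max(0.577, 0.577) = 0.577
((B ∧ ¬(C ∧ ((A ∧ (B ∧ (1 ∨ (C ∧ A)))) ∧ (A ∨ B)))) ∨ B) ∨ B = max(0.577, 0.577) = 0.577
¬(((B ∧ ¬(C ∧ ((A ∧ (B ∧ (1 ∨ (C ∧ A)))) ∧ (A ∨ B)))) ∨ B) ∨ B) = 1 − 0.577 = 0.423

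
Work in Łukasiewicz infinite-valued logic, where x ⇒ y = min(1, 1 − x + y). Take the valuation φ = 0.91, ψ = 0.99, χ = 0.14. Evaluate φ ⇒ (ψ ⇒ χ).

0.24

ψ ⇒ χ = min(1, 1 − 0.99 + 0.14) = min(1, 0.15) = 0.15
φ ⇒ (ψ ⇒ χ) = min(1, 1 − 0.91 + 0.15) = min(1, 0.24) = 0.24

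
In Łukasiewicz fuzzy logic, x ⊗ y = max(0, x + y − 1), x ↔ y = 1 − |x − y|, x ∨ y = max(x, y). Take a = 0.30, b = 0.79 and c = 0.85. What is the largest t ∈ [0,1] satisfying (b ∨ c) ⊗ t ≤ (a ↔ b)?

0.66

b ∨ c = max(0.79, 0.85) = 0.85
So the left factor is b ∨ c = 0.85.
a ↔ b = 1 − |0.30 − 0.79| = 1 − 0.49 = 0.51
So the right-hand bound is a ↔ b = 0.51.
The residuum of the Łukasiewicz t-norm gives the supremum: min(1, 1 − 0.85 + 0.51).
1 − 0.85 + 0.51 = 0.66, so t = min(1, 0.66) = 0.66.
Check: 0.85 ⊗ 0.66 = max(0, 0.51) = 0.51 ≤ 0.51.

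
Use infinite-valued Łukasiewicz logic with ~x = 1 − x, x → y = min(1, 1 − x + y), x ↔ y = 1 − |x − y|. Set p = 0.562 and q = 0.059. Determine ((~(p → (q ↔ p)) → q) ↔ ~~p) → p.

q ↔ p = 1 − |0.059 − 0.562| = 1 − 0.503 = 0.497
p → (q ↔ p) = min(1, 1 − 0.562 + 0.497) = min(1, 0.935) = 0.935
~(p → (q ↔ p)) = 1 − 0.935 = 0.065
~(p → (q ↔ p)) → q = min(1, 1 − 0.065 + 0.059) = min(1, 0.994) = 0.994
~p = 1 − 0.562 = 0.438
~~p = 1 − 0.438 = 0.562
(~(p → (q ↔ p)) → q) ↔ ~~p = 1 − |0.994 − 0.562| = 1 − 0.432 = 0.568
((~(p → (q ↔ p)) → q) ↔ ~~p) → p = min(1, 1 − 0.568 + 0.562) = min(1, 0.994) = 0.994

0.994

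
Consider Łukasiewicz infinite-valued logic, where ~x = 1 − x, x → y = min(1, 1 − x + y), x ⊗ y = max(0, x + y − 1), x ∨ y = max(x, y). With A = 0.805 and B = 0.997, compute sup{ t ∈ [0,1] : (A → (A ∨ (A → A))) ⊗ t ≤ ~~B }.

0.997

A → A = min(1, 1 − 0.805 + 0.805) = min(1, 1.000) = 1.000
A ∨ (A → A) = max(0.805, 1.000) = 1.000
A → (A ∨ (A → A)) = min(1, 1 − 0.805 + 1.000) = min(1, 1.195) = 1.000
So the left factor is A → (A ∨ (A → A)) = 1.000.
~B = 1 − 0.997 = 0.003
~~B = 1 − 0.003 = 0.997
So the right-hand bound is ~~B = 0.997.
The residuum of the Łukasiewicz t-norm gives the supremum: min(1, 1 − 1.000 + 0.997).
1 − 1.000 + 0.997 = 0.997, so t = min(1, 0.997) = 0.997.
Check: 1.000 ⊗ 0.997 = max(0, 0.997) = 0.997 ≤ 0.997.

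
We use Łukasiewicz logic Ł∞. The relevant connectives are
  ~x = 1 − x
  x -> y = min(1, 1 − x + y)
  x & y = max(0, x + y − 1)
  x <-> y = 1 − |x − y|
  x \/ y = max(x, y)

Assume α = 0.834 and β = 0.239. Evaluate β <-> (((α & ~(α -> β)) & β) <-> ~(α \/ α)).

α -> β = min(1, 1 − 0.834 + 0.239) = min(1, 0.405) = 0.405
~(α -> β) = 1 − 0.405 = 0.595
α & ~(α -> β) = max(0, 0.834 + 0.595 − 1) = max(0, 0.429) = 0.429
(α & ~(α -> β)) & β = max(0, 0.429 + 0.239 − 1) = max(0, -0.332) = 0.000
α \/ α = max(0.834, 0.834) = 0.834
~(α \/ α) = 1 − 0.834 = 0.166
((α & ~(α -> β)) & β) <-> ~(α \/ α) = 1 − |0.000 − 0.166| = 1 − 0.166 = 0.834
β <-> (((α & ~(α -> β)) & β) <-> ~(α \/ α)) = 1 − |0.239 − 0.834| = 1 − 0.595 = 0.405

0.405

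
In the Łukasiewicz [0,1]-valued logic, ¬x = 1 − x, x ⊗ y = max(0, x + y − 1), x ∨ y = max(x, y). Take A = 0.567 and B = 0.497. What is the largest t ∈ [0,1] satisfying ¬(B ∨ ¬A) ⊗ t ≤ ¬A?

0.930

¬A = 1 − 0.567 = 0.433
B ∨ ¬A = max(0.497, 0.433) = 0.497
¬(B ∨ ¬A) = 1 − 0.497 = 0.503
So the left factor is ¬(B ∨ ¬A) = 0.503.
So the right-hand bound is ¬A = 0.433.
The residuum of the Łukasiewicz t-norm gives the supremum: min(1, 1 − 0.503 + 0.433).
1 − 0.503 + 0.433 = 0.930, so t = min(1, 0.930) = 0.930.
Check: 0.503 ⊗ 0.930 = max(0, 0.433) = 0.433 ≤ 0.433.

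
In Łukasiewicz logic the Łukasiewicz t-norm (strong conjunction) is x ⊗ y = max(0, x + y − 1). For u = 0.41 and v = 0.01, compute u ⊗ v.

0.00

u ⊗ v = max(0, 0.41 + 0.01 − 1) = max(0, -0.58) = 0.00
For comparison, the Gödel (minimum) t-norm min(x, y) would give 0.01.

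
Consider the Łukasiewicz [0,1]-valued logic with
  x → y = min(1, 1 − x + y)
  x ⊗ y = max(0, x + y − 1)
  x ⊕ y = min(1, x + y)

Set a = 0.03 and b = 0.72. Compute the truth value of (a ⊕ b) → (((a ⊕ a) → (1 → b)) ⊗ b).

a ⊕ b = min(1, 0.03 + 0.72) = min(1, 0.75) = 0.75
a ⊕ a = min(1, 0.03 + 0.03) = min(1, 0.06) = 0.06
1 → b = min(1, 1 − 1.00 + 0.72) = min(1, 0.72) = 0.72
(a ⊕ a) → (1 → b) = min(1, 1 − 0.06 + 0.72) = min(1, 1.66) = 1.00
((a ⊕ a) → (1 → b)) ⊗ b = max(0, 1.00 + 0.72 − 1) = max(0, 0.72) = 0.72
(a ⊕ b) → (((a ⊕ a) → (1 → b)) ⊗ b) = min(1, 1 − 0.75 + 0.72) = min(1, 0.97) = 0.97

0.97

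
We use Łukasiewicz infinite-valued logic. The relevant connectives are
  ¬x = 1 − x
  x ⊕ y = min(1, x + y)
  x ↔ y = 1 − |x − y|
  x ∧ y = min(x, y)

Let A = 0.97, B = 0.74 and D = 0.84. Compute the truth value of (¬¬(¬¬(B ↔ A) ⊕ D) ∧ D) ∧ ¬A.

0.03

B ↔ A = 1 − |0.74 − 0.97| = 1 − 0.23 = 0.77
¬(B ↔ A) = 1 − 0.77 = 0.23
¬¬(B ↔ A) = 1 − 0.23 = 0.77
¬¬(B ↔ A) ⊕ D = min(1, 0.77 + 0.84) = min(1, 1.61) = 1.00
¬(¬¬(B ↔ A) ⊕ D) = 1 − 1.00 = 0.00
¬¬(¬¬(B ↔ A) ⊕ D) = 1 − 0.00 = 1.00
¬¬(¬¬(B ↔ A) ⊕ D) ∧ D = min(1.00, 0.84) = 0.84
¬A = 1 − 0.97 = 0.03
(¬¬(¬¬(B ↔ A) ⊕ D) ∧ D) ∧ ¬A = min(0.84, 0.03) = 0.03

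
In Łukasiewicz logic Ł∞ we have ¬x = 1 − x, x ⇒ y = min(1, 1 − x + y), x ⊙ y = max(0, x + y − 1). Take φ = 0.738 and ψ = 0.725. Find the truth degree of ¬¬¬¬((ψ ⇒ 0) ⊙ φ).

0.013

ψ ⇒ 0 = min(1, 1 − 0.725 + 0.000) = min(1, 0.275) = 0.275
(ψ ⇒ 0) ⊙ φ = max(0, 0.275 + 0.738 − 1) = max(0, 0.013) = 0.013
¬((ψ ⇒ 0) ⊙ φ) = 1 − 0.013 = 0.987
¬¬((ψ ⇒ 0) ⊙ φ) = 1 − 0.987 = 0.013
¬¬¬((ψ ⇒ 0) ⊙ φ) = 1 − 0.013 = 0.987
¬¬¬¬((ψ ⇒ 0) ⊙ φ) = 1 − 0.987 = 0.013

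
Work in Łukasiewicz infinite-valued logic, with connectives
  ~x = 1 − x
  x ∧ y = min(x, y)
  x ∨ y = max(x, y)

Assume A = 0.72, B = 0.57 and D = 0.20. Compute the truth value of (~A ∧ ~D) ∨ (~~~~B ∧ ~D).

~A = 1 − 0.72 = 0.28
~D = 1 − 0.20 = 0.80
~A ∧ ~D = min(0.28, 0.80) = 0.28
~B = 1 − 0.57 = 0.43
~~B = 1 − 0.43 = 0.57
~~~B = 1 − 0.57 = 0.43
~~~~B = 1 − 0.43 = 0.57
~~~~B ∧ ~D = min(0.57, 0.80) = 0.57
(~A ∧ ~D) ∨ (~~~~B ∧ ~D) = max(0.28, 0.57) = 0.57

0.57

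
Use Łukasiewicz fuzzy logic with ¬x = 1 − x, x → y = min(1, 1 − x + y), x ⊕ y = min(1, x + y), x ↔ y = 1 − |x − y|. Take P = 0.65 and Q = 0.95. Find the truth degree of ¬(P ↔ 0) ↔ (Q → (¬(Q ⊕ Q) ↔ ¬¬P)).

P ↔ 0 = 1 − |0.65 − 0.00| = 1 − 0.65 = 0.35
¬(P ↔ 0) = 1 − 0.35 = 0.65
Q ⊕ Q = min(1, 0.95 + 0.95) = min(1, 1.90) = 1.00
¬(Q ⊕ Q) = 1 − 1.00 = 0.00
¬P = 1 − 0.65 = 0.35
¬¬P = 1 − 0.35 = 0.65
¬(Q ⊕ Q) ↔ ¬¬P = 1 − |0.00 − 0.65| = 1 − 0.65 = 0.35
Q → (¬(Q ⊕ Q) ↔ ¬¬P) = min(1, 1 − 0.95 + 0.35) = min(1, 0.40) = 0.40
¬(P ↔ 0) ↔ (Q → (¬(Q ⊕ Q) ↔ ¬¬P)) = 1 − |0.65 − 0.40| = 1 − 0.25 = 0.75

0.75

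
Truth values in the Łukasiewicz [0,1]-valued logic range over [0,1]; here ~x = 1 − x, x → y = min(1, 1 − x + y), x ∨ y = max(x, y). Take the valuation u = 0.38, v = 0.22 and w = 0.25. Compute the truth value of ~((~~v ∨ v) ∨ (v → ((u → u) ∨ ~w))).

0.00

~v = 1 − 0.22 = 0.78
~~v = 1 − 0.78 = 0.22
~~v ∨ v = max(0.22, 0.22) = 0.22
u → u = min(1, 1 − 0.38 + 0.38) = min(1, 1.00) = 1.00
~w = 1 − 0.25 = 0.75
(u → u) ∨ ~w = max(1.00, 0.75) = 1.00
v → ((u → u) ∨ ~w) = min(1, 1 − 0.22 + 1.00) = min(1, 1.78) = 1.00
(~~v ∨ v) ∨ (v → ((u → u) ∨ ~w)) = max(0.22, 1.00) = 1.00
~((~~v ∨ v) ∨ (v → ((u → u) ∨ ~w))) = 1 − 1.00 = 0.00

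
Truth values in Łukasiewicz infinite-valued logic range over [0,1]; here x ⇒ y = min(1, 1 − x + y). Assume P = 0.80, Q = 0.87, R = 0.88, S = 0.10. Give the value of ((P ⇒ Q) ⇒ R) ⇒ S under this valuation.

P ⇒ Q = min(1, 1 − 0.80 + 0.87) = min(1, 1.07) = 1.00
(P ⇒ Q) ⇒ R = min(1, 1 − 1.00 + 0.88) = min(1, 0.88) = 0.88
((P ⇒ Q) ⇒ R) ⇒ S = min(1, 1 − 0.88 + 0.10) = min(1, 0.22) = 0.22

0.22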